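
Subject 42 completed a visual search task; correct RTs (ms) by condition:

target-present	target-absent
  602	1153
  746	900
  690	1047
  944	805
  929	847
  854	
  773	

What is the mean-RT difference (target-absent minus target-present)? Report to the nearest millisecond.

159 ms

M(target-present) = 5538/7 = 791.143
M(target-absent) = 4752/5 = 950.400
Difference = 950.400 − 791.143 = 159.257 ms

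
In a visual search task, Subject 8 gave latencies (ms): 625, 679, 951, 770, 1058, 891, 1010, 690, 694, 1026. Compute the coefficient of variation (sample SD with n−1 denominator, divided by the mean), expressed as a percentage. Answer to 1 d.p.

19.7%

n = 10, Σ = 8394, M = 839.4000
Σ(x−M)² = 246800.400; s = √(246800.400/9) = 165.5967
CV = 165.5967 / 839.4000 = 0.19728 = 19.728%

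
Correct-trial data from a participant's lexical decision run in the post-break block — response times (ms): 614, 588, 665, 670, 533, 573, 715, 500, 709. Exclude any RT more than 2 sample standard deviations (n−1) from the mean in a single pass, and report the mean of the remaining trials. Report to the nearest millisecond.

n = 9, ΣRT = 5567, M = 618.556
Σ(x−M)² = 46690.22; s = √(46690.22/8) = 76.396
Cutoffs: 618.556 ± 2·76.396 → [465.8, 771.3]
No RTs fall outside the cutoffs; all 9 retained. Mean = 5567/9 = 618.556

619 ms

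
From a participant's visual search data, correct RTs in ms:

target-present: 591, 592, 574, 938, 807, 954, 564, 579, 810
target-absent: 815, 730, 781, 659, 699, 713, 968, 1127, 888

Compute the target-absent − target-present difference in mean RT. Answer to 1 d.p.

M(target-present) = 6409/9 = 712.111
M(target-absent) = 7380/9 = 820.000
Difference = 820.000 − 712.111 = 107.889 ms

107.9 ms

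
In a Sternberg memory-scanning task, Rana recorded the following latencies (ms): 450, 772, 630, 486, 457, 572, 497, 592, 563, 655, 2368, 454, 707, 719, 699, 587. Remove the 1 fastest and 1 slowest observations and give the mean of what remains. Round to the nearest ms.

Sorted: 450, 454, 457, 486, 497, 563, 572, 587, 592, 630, 655, 699, 707, 719, 772, 2368
Drop lowest 1 (450) and highest 1 (2368)
Remaining (n=14): Σ = 8390, mean = 8390/14 = 599.286

599 ms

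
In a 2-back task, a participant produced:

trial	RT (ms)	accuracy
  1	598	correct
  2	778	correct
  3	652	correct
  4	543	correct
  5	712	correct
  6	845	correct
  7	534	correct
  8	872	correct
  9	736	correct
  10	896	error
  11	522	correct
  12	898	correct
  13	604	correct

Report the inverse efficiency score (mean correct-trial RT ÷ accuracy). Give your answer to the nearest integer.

Correct trials (n=12): 598, 778, 652, 543, 712, 845, 534, 872, 736, 522, 898, 604
Mean correct RT = 8294/12 = 691.1667 ms
Proportion correct = 12/13
IES = 691.1667 / (12/13) = 748.764 ms

749 ms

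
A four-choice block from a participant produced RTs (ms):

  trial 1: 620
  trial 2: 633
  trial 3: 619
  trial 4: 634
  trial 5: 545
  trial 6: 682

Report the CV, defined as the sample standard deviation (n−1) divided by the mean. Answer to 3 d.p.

0.071

n = 6, Σ = 3733, M = 622.1667
Σ(x−M)² = 9806.833; s = √(9806.833/5) = 44.2873
CV = 44.2873 / 622.1667 = 0.07118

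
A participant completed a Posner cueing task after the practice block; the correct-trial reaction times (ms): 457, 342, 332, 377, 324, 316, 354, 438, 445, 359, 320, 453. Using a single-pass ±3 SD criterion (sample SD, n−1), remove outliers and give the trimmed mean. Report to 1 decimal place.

376.4 ms

n = 12, ΣRT = 4517, M = 376.417
Σ(x−M)² = 34398.92; s = √(34398.92/11) = 55.921
Cutoffs: 376.417 ± 3·55.921 → [208.7, 544.2]
No RTs fall outside the cutoffs; all 12 retained. Mean = 4517/12 = 376.417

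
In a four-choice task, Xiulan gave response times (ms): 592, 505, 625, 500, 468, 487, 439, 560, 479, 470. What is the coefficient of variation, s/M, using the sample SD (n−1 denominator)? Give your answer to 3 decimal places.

0.117

n = 10, Σ = 5125, M = 512.5000
Σ(x−M)² = 32406.500; s = √(32406.500/9) = 60.0060
CV = 60.0060 / 512.5000 = 0.11708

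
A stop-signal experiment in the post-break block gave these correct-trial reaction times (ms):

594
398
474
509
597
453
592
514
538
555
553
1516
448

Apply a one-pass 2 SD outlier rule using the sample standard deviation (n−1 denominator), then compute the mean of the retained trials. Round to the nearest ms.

519 ms

n = 13, ΣRT = 7741, M = 595.462
Σ(x−M)² = 964045.23; s = √(964045.23/12) = 283.438
Cutoffs: 595.462 ± 2·283.438 → [28.6, 1162.3]
Outside: 1516 → excluded.
Retained (n=12): Σ = 6225, mean = 6225/12 = 518.750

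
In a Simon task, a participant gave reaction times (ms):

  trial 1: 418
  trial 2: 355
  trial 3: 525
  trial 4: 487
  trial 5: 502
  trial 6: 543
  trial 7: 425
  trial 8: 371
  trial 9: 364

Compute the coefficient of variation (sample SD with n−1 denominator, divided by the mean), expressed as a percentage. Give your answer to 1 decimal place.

16.4%

n = 9, Σ = 3990, M = 443.3333
Σ(x−M)² = 42258.000; s = √(42258.000/8) = 72.6791
CV = 72.6791 / 443.3333 = 0.16394 = 16.394%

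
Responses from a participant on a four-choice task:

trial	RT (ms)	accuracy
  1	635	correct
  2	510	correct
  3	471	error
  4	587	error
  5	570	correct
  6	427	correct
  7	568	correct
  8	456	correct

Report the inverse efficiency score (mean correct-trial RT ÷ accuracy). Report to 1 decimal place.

703.6 ms

Correct trials (n=6): 635, 510, 570, 427, 568, 456
Mean correct RT = 3166/6 = 527.6667 ms
Proportion correct = 6/8
IES = 527.6667 / (6/8) = 703.556 ms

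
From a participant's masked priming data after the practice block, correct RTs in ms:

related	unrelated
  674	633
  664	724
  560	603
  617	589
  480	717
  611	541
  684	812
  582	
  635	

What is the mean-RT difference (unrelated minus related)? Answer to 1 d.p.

M(related) = 5507/9 = 611.889
M(unrelated) = 4619/7 = 659.857
Difference = 659.857 − 611.889 = 47.968 ms

48.0 ms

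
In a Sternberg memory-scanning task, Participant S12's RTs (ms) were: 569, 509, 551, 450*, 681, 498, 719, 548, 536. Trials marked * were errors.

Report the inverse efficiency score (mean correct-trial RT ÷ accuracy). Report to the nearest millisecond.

648 ms

Correct trials (n=8): 569, 509, 551, 681, 498, 719, 548, 536
Mean correct RT = 4611/8 = 576.3750 ms
Proportion correct = 8/9
IES = 576.3750 / (8/9) = 648.422 ms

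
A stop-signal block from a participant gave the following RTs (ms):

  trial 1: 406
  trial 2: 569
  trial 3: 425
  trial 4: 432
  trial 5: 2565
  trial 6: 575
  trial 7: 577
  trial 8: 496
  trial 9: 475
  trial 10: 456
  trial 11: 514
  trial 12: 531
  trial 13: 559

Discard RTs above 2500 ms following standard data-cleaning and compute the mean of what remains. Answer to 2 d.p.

Excluded: 2565
Retained (n=12): Σ = 6015
Mean = 6015/12 = 501.2500

501.25 ms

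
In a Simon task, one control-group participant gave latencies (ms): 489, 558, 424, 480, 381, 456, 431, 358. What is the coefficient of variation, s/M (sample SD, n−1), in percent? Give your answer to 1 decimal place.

14.2%

n = 8, Σ = 3577, M = 447.1250
Σ(x−M)² = 28316.875; s = √(28316.875/7) = 63.6024
CV = 63.6024 / 447.1250 = 0.14225 = 14.225%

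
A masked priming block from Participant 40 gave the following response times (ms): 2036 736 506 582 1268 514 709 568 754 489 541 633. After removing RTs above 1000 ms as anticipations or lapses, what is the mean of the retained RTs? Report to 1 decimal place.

Excluded: 1268, 2036
Retained (n=10): Σ = 6032
Mean = 6032/10 = 603.2000

603.2 ms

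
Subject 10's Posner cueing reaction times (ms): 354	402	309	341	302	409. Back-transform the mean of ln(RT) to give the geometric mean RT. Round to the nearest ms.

350 ms

ln(RT): 5.8693, 5.9965, 5.7333, 5.8319, 5.7104, 6.0137
Mean ln(RT) = 35.1551/6 = 5.85919
Geometric mean = exp(5.85919) = 350.44 ms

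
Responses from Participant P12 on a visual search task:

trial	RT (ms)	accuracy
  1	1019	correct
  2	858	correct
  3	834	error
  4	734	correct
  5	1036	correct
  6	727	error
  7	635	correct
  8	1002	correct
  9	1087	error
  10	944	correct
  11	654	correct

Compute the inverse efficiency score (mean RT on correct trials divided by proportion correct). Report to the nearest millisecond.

Correct trials (n=8): 1019, 858, 734, 1036, 635, 1002, 944, 654
Mean correct RT = 6882/8 = 860.2500 ms
Proportion correct = 8/11
IES = 860.2500 / (8/11) = 1182.844 ms

1183 ms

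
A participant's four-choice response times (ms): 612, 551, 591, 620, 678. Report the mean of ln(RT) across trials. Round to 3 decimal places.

6.412

ln(RT): 6.4167, 6.3117, 6.3818, 6.4297, 6.5191
Σ ln(RT) = 32.0591
Mean = 32.0591/5 = 6.41183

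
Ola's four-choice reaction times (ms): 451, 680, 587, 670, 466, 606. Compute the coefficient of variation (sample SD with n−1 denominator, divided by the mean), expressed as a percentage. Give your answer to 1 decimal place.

n = 6, Σ = 3460, M = 576.6667
Σ(x−M)² = 48395.333; s = √(48395.333/5) = 98.3822
CV = 98.3822 / 576.6667 = 0.17061 = 17.061%

17.1%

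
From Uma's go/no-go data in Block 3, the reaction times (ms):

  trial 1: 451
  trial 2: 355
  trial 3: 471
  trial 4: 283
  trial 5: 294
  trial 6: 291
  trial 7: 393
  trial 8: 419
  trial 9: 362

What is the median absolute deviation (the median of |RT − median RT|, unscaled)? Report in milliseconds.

Sorted: 283, 291, 294, 355, 362, 393, 419, 451, 471 → median = 362
|x − 362|: 89, 7, 109, 79, 68, 71, 31, 57, 0
Sorted deviations: 0, 7, 31, 57, 68, 71, 79, 89, 109 → MAD = 68

68 ms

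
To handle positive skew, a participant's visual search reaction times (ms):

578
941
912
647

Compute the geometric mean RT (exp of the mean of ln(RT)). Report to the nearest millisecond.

ln(RT): 6.3596, 6.8469, 6.8156, 6.4723
Mean ln(RT) = 26.4945/4 = 6.62363
Geometric mean = exp(6.62363) = 752.67 ms

753 ms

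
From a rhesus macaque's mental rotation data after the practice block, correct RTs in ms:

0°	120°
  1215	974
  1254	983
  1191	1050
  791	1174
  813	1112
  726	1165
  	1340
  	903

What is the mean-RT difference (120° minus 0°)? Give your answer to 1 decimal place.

M(0°) = 5990/6 = 998.333
M(120°) = 8701/8 = 1087.625
Difference = 1087.625 − 998.333 = 89.292 ms

89.3 ms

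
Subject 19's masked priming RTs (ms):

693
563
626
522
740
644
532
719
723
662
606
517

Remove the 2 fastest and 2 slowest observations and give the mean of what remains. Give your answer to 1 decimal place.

630.6 ms

Sorted: 517, 522, 532, 563, 606, 626, 644, 662, 693, 719, 723, 740
Drop lowest 2 (517, 522) and highest 2 (723, 740)
Remaining (n=8): Σ = 5045, mean = 5045/8 = 630.625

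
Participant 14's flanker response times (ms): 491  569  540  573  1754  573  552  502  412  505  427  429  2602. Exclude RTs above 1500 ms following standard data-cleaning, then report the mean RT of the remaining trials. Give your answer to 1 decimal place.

506.6 ms

Excluded: 1754, 2602
Retained (n=11): Σ = 5573
Mean = 5573/11 = 506.6364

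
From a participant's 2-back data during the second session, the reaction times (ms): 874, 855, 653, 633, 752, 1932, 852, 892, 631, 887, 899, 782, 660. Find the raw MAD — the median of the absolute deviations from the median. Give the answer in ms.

70 ms

Sorted: 631, 633, 653, 660, 752, 782, 852, 855, 874, 887, 892, 899, 1932 → median = 852
|x − 852|: 22, 3, 199, 219, 100, 1080, 0, 40, 221, 35, 47, 70, 192
Sorted deviations: 0, 3, 22, 35, 40, 47, 70, 100, 192, 199, 219, 221, 1080 → MAD = 70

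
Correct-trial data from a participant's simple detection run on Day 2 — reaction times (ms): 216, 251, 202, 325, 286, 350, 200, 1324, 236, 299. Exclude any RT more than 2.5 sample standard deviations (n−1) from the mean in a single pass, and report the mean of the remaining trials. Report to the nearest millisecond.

263 ms

n = 10, ΣRT = 3689, M = 368.900
Σ(x−M)² = 1037582.90; s = √(1037582.90/9) = 339.539
Cutoffs: 368.900 ± 2.5·339.539 → [-479.9, 1217.7]
Outside: 1324 → excluded.
Retained (n=9): Σ = 2365, mean = 2365/9 = 262.778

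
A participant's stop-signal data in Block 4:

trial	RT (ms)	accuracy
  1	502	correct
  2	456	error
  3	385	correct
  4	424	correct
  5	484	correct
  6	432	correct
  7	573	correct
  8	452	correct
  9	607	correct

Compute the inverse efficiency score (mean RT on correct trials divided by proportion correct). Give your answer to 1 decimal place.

Correct trials (n=8): 502, 385, 424, 484, 432, 573, 452, 607
Mean correct RT = 3859/8 = 482.3750 ms
Proportion correct = 8/9
IES = 482.3750 / (8/9) = 542.672 ms

542.7 ms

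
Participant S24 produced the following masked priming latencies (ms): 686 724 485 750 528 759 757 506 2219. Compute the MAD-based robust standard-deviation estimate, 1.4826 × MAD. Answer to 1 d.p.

Sorted: 485, 506, 528, 686, 724, 750, 757, 759, 2219 → median = 724
|x − 724| sorted: 0, 26, 33, 35, 38, 196, 218, 239, 1495 → MAD = 38
Robust SD ≈ 1.4826 × 38 = 56.339

56.3 ms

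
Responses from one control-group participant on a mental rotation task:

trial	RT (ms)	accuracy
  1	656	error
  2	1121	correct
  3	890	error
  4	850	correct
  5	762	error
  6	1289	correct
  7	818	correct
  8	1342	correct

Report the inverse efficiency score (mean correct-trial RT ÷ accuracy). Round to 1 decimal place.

Correct trials (n=5): 1121, 850, 1289, 818, 1342
Mean correct RT = 5420/5 = 1084.0000 ms
Proportion correct = 5/8
IES = 1084.0000 / (5/8) = 1734.400 ms

1734.4 ms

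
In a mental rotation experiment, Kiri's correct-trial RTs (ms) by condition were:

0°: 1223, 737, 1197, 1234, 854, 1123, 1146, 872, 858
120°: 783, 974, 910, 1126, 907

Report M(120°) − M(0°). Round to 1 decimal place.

-87.1 ms

M(0°) = 9244/9 = 1027.111
M(120°) = 4700/5 = 940.000
Difference = 940.000 − 1027.111 = -87.111 ms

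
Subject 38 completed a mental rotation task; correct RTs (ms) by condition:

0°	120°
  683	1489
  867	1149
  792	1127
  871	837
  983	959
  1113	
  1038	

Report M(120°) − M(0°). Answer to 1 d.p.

205.5 ms

M(0°) = 6347/7 = 906.714
M(120°) = 5561/5 = 1112.200
Difference = 1112.200 − 906.714 = 205.486 ms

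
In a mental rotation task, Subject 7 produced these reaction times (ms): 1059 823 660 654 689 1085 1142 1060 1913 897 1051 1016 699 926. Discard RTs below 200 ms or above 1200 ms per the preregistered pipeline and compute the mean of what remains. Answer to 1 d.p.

904.7 ms

Excluded: 1913
Retained (n=13): Σ = 11761
Mean = 11761/13 = 904.6923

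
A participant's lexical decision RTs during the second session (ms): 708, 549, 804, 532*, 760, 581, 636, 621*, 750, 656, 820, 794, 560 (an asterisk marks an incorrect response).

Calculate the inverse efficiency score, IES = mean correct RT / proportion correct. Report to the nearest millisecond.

818 ms

Correct trials (n=11): 708, 549, 804, 760, 581, 636, 750, 656, 820, 794, 560
Mean correct RT = 7618/11 = 692.5455 ms
Proportion correct = 11/13
IES = 692.5455 / (11/13) = 818.463 ms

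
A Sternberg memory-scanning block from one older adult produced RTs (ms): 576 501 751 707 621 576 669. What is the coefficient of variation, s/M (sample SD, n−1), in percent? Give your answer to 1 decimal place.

n = 7, Σ = 4401, M = 628.7143
Σ(x−M)² = 44633.429; s = √(44633.429/6) = 86.2491
CV = 86.2491 / 628.7143 = 0.13718 = 13.718%

13.7%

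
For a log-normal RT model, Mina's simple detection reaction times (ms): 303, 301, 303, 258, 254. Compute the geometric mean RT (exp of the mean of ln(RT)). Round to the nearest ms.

283 ms

ln(RT): 5.7137, 5.7071, 5.7137, 5.5530, 5.5373
Mean ln(RT) = 28.2249/5 = 5.64497
Geometric mean = exp(5.64497) = 282.87 ms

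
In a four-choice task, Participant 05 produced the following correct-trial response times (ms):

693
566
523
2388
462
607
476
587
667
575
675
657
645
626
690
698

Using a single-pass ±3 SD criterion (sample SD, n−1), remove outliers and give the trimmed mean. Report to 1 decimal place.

n = 16, ΣRT = 11535, M = 720.938
Σ(x−M)² = 3047694.94; s = √(3047694.94/15) = 450.755
Cutoffs: 720.938 ± 3·450.755 → [-631.3, 2073.2]
Outside: 2388 → excluded.
Retained (n=15): Σ = 9147, mean = 9147/15 = 609.800

609.8 ms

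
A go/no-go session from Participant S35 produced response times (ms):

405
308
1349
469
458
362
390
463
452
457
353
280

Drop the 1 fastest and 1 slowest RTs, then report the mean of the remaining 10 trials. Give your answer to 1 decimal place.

411.7 ms

Sorted: 280, 308, 353, 362, 390, 405, 452, 457, 458, 463, 469, 1349
Drop lowest 1 (280) and highest 1 (1349)
Remaining (n=10): Σ = 4117, mean = 4117/10 = 411.700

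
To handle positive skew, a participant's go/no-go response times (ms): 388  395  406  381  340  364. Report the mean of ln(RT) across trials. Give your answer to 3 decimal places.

5.936

ln(RT): 5.9610, 5.9789, 6.0064, 5.9428, 5.8289, 5.8972
Σ ln(RT) = 35.6151
Mean = 35.6151/6 = 5.93586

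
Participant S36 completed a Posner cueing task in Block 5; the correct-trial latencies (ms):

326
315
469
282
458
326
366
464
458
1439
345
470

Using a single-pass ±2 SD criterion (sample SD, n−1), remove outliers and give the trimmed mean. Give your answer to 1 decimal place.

n = 12, ΣRT = 5718, M = 476.500
Σ(x−M)² = 1066061.00; s = √(1066061.00/11) = 311.311
Cutoffs: 476.500 ± 2·311.311 → [-146.1, 1099.1]
Outside: 1439 → excluded.
Retained (n=11): Σ = 4279, mean = 4279/11 = 389.000

389.0 ms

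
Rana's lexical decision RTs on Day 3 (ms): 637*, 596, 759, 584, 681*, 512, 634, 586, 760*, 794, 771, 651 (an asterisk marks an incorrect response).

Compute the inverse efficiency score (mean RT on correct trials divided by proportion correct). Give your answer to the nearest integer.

Correct trials (n=9): 596, 759, 584, 512, 634, 586, 794, 771, 651
Mean correct RT = 5887/9 = 654.1111 ms
Proportion correct = 9/12
IES = 654.1111 / (9/12) = 872.148 ms

872 ms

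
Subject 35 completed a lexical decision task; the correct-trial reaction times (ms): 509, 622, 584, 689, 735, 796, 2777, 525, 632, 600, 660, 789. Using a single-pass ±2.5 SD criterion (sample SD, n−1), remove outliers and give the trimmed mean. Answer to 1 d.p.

649.2 ms

n = 12, ΣRT = 9918, M = 826.500
Σ(x−M)² = 4243255.00; s = √(4243255.00/11) = 621.088
Cutoffs: 826.500 ± 2.5·621.088 → [-726.2, 2379.2]
Outside: 2777 → excluded.
Retained (n=11): Σ = 7141, mean = 7141/11 = 649.182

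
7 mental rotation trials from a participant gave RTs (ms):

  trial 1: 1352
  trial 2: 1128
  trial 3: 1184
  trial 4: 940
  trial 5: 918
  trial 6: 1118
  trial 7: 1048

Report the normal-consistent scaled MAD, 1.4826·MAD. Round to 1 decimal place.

103.8 ms

Sorted: 918, 940, 1048, 1118, 1128, 1184, 1352 → median = 1118
|x − 1118| sorted: 0, 10, 66, 70, 178, 200, 234 → MAD = 70
Robust SD ≈ 1.4826 × 70 = 103.782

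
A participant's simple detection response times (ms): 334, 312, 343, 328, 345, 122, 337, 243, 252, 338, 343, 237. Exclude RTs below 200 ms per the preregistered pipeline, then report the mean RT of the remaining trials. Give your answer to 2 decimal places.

310.18 ms

Excluded: 122
Retained (n=11): Σ = 3412
Mean = 3412/11 = 310.1818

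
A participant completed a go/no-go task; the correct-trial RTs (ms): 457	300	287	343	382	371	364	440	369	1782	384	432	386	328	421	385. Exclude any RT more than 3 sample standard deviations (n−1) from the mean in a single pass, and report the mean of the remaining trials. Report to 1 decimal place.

376.6 ms

n = 16, ΣRT = 7431, M = 464.438
Σ(x−M)² = 1885103.94; s = √(1885103.94/15) = 354.505
Cutoffs: 464.438 ± 3·354.505 → [-599.1, 1528.0]
Outside: 1782 → excluded.
Retained (n=15): Σ = 5649, mean = 5649/15 = 376.600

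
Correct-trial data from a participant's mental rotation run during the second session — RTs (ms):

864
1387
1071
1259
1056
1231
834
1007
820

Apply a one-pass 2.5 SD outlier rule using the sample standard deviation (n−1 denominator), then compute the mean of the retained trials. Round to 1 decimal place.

n = 9, ΣRT = 9529, M = 1058.778
Σ(x−M)² = 325795.56; s = √(325795.56/8) = 201.803
Cutoffs: 1058.778 ± 2.5·201.803 → [554.3, 1563.3]
No RTs fall outside the cutoffs; all 9 retained. Mean = 9529/9 = 1058.778

1058.8 ms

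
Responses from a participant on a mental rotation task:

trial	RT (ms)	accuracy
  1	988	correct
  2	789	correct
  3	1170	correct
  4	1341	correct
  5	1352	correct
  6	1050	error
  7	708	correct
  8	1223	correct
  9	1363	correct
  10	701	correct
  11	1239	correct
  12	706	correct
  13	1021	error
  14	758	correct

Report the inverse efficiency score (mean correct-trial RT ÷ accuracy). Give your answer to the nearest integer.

1200 ms

Correct trials (n=12): 988, 789, 1170, 1341, 1352, 708, 1223, 1363, 701, 1239, 706, 758
Mean correct RT = 12338/12 = 1028.1667 ms
Proportion correct = 12/14
IES = 1028.1667 / (12/14) = 1199.528 ms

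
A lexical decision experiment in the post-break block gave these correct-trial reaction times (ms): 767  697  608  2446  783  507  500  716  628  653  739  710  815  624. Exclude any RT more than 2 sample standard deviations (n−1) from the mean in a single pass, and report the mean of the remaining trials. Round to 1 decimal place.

n = 14, ΣRT = 11193, M = 799.500
Σ(x−M)² = 3035283.50; s = √(3035283.50/13) = 483.201
Cutoffs: 799.500 ± 2·483.201 → [-166.9, 1765.9]
Outside: 2446 → excluded.
Retained (n=13): Σ = 8747, mean = 8747/13 = 672.846

672.8 ms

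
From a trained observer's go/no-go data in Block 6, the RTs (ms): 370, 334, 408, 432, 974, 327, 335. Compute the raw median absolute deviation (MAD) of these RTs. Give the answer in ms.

38 ms

Sorted: 327, 334, 335, 370, 408, 432, 974 → median = 370
|x − 370|: 0, 36, 38, 62, 604, 43, 35
Sorted deviations: 0, 35, 36, 38, 43, 62, 604 → MAD = 38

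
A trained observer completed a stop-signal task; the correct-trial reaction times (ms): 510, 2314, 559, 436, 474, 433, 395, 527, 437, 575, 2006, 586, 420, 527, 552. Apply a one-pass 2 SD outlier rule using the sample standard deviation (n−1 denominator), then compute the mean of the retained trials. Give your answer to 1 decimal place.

494.7 ms

n = 15, ΣRT = 10751, M = 716.733
Σ(x−M)² = 4905450.93; s = √(4905450.93/14) = 591.937
Cutoffs: 716.733 ± 2·591.937 → [-467.1, 1900.6]
Outside: 2006, 2314 → excluded.
Retained (n=13): Σ = 6431, mean = 6431/13 = 494.692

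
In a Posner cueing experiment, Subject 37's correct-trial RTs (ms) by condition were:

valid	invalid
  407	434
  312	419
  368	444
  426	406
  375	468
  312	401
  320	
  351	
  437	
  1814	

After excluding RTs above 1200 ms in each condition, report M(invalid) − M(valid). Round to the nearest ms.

61 ms

valid: exclude 1814
M(valid) = 3308/9 = 367.556
M(invalid) = 2572/6 = 428.667
Difference = 428.667 − 367.556 = 61.111 ms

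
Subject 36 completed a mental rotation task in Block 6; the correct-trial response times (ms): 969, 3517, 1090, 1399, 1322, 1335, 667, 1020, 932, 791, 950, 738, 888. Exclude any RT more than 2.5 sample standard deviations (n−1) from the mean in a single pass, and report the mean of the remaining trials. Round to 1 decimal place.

1008.4 ms

n = 13, ΣRT = 15618, M = 1201.385
Σ(x−M)² = 6435517.08; s = √(6435517.08/12) = 732.320
Cutoffs: 1201.385 ± 2.5·732.320 → [-629.4, 3032.2]
Outside: 3517 → excluded.
Retained (n=12): Σ = 12101, mean = 12101/12 = 1008.417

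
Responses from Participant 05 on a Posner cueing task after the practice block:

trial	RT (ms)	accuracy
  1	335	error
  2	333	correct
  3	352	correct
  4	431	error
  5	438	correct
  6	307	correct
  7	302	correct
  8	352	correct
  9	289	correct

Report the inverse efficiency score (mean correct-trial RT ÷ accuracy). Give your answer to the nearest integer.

436 ms

Correct trials (n=7): 333, 352, 438, 307, 302, 352, 289
Mean correct RT = 2373/7 = 339.0000 ms
Proportion correct = 7/9
IES = 339.0000 / (7/9) = 435.857 ms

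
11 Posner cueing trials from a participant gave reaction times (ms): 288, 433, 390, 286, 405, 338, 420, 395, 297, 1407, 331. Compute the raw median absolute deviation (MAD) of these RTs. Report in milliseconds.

Sorted: 286, 288, 297, 331, 338, 390, 395, 405, 420, 433, 1407 → median = 390
|x − 390|: 102, 43, 0, 104, 15, 52, 30, 5, 93, 1017, 59
Sorted deviations: 0, 5, 15, 30, 43, 52, 59, 93, 102, 104, 1017 → MAD = 52

52 ms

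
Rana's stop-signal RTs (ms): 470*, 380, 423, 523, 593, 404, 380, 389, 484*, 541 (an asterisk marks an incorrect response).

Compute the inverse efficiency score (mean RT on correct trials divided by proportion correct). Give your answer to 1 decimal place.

Correct trials (n=8): 380, 423, 523, 593, 404, 380, 389, 541
Mean correct RT = 3633/8 = 454.1250 ms
Proportion correct = 8/10
IES = 454.1250 / (8/10) = 567.656 ms

567.7 ms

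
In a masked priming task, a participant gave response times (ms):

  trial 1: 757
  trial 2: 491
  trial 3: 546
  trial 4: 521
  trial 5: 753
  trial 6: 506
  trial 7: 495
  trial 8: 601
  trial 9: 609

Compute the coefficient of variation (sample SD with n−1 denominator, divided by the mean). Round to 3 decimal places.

n = 9, Σ = 5279, M = 586.5556
Σ(x−M)² = 87412.222; s = √(87412.222/8) = 104.5300
CV = 104.5300 / 586.5556 = 0.17821

0.178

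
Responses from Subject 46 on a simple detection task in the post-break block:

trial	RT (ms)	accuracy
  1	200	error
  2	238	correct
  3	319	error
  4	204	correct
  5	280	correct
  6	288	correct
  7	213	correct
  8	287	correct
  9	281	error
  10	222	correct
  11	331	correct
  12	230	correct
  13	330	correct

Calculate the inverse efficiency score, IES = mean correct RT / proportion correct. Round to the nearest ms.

Correct trials (n=10): 238, 204, 280, 288, 213, 287, 222, 331, 230, 330
Mean correct RT = 2623/10 = 262.3000 ms
Proportion correct = 10/13
IES = 262.3000 / (10/13) = 340.990 ms

341 ms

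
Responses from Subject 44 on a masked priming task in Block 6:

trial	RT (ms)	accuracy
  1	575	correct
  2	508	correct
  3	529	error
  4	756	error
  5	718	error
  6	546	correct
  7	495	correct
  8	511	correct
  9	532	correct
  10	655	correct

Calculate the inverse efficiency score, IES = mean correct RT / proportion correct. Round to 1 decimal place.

Correct trials (n=7): 575, 508, 546, 495, 511, 532, 655
Mean correct RT = 3822/7 = 546.0000 ms
Proportion correct = 7/10
IES = 546.0000 / (7/10) = 780.000 ms

780.0 ms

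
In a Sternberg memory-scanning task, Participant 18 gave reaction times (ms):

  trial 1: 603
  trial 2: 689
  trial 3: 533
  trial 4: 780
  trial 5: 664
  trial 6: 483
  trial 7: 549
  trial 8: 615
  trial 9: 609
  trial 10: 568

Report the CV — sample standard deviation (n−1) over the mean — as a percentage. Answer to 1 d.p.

n = 10, Σ = 6093, M = 609.3000
Σ(x−M)² = 65670.100; s = √(65670.100/9) = 85.4206
CV = 85.4206 / 609.3000 = 0.14019 = 14.019%

14.0%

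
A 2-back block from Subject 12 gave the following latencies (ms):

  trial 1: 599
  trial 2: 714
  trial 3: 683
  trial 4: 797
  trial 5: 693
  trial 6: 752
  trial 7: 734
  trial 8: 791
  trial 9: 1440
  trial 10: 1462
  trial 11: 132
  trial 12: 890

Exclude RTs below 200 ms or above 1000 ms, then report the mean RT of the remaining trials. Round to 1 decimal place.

Excluded: 132, 1440, 1462
Retained (n=9): Σ = 6653
Mean = 6653/9 = 739.2222

739.2 ms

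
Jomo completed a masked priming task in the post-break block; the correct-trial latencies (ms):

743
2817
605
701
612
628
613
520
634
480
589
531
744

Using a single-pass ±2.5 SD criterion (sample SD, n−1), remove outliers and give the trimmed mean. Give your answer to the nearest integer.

n = 13, ΣRT = 10217, M = 785.923
Σ(x−M)² = 4545058.92; s = √(4545058.92/12) = 615.431
Cutoffs: 785.923 ± 2.5·615.431 → [-752.7, 2324.5]
Outside: 2817 → excluded.
Retained (n=12): Σ = 7400, mean = 7400/12 = 616.667

617 ms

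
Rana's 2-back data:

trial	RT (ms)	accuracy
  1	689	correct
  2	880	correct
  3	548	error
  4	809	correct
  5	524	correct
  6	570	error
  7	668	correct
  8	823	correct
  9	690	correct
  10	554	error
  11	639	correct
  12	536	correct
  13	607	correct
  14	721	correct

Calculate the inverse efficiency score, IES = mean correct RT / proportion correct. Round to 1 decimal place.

Correct trials (n=11): 689, 880, 809, 524, 668, 823, 690, 639, 536, 607, 721
Mean correct RT = 7586/11 = 689.6364 ms
Proportion correct = 11/14
IES = 689.6364 / (11/14) = 877.719 ms

877.7 ms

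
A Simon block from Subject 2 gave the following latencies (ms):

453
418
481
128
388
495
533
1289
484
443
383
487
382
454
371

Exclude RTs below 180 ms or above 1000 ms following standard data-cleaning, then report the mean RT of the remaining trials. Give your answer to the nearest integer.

444 ms

Excluded: 128, 1289
Retained (n=13): Σ = 5772
Mean = 5772/13 = 444.0000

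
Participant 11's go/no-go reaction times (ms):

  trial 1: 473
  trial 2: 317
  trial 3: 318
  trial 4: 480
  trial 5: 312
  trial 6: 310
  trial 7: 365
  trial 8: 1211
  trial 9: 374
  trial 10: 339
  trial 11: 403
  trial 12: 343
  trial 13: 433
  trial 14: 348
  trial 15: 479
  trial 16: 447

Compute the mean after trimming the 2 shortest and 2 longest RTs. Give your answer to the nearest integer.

Sorted: 310, 312, 317, 318, 339, 343, 348, 365, 374, 403, 433, 447, 473, 479, 480, 1211
Drop lowest 2 (310, 312) and highest 2 (480, 1211)
Remaining (n=12): Σ = 4639, mean = 4639/12 = 386.583

387 ms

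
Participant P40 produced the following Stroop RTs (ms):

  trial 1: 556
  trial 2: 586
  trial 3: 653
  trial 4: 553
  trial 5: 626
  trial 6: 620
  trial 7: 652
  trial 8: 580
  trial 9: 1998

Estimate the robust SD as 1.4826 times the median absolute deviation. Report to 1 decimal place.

Sorted: 553, 556, 580, 586, 620, 626, 652, 653, 1998 → median = 620
|x − 620| sorted: 0, 6, 32, 33, 34, 40, 64, 67, 1378 → MAD = 34
Robust SD ≈ 1.4826 × 34 = 50.408

50.4 ms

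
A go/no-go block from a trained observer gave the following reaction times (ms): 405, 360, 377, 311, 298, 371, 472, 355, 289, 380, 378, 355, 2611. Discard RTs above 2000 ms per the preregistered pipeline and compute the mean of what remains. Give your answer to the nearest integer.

363 ms

Excluded: 2611
Retained (n=12): Σ = 4351
Mean = 4351/12 = 362.5833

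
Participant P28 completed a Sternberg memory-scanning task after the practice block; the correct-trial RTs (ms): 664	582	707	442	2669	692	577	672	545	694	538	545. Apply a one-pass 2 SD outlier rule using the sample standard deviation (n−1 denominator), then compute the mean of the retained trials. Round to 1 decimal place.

n = 12, ΣRT = 9327, M = 777.250
Σ(x−M)² = 3977490.25; s = √(3977490.25/11) = 601.324
Cutoffs: 777.250 ± 2·601.324 → [-425.4, 1979.9]
Outside: 2669 → excluded.
Retained (n=11): Σ = 6658, mean = 6658/11 = 605.273

605.3 ms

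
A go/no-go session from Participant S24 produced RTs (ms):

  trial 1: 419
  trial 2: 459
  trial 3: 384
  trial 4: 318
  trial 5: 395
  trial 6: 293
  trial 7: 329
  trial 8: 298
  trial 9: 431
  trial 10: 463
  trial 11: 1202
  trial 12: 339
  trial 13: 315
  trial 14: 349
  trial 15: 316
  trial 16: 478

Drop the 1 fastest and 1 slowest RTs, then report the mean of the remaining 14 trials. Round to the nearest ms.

Sorted: 293, 298, 315, 316, 318, 329, 339, 349, 384, 395, 419, 431, 459, 463, 478, 1202
Drop lowest 1 (293) and highest 1 (1202)
Remaining (n=14): Σ = 5293, mean = 5293/14 = 378.071

378 ms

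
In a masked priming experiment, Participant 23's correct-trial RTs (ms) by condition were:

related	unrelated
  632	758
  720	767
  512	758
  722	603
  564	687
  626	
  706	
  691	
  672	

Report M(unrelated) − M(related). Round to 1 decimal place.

M(related) = 5845/9 = 649.444
M(unrelated) = 3573/5 = 714.600
Difference = 714.600 − 649.444 = 65.156 ms

65.2 ms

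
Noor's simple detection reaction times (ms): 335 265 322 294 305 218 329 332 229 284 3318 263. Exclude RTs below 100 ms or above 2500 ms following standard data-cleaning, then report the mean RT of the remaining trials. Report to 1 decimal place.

Excluded: 3318
Retained (n=11): Σ = 3176
Mean = 3176/11 = 288.7273

288.7 ms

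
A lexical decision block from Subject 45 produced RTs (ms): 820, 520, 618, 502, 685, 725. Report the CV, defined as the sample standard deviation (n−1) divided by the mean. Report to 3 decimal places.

0.190

n = 6, Σ = 3870, M = 645.0000
Σ(x−M)² = 75428.000; s = √(75428.000/5) = 122.8235
CV = 122.8235 / 645.0000 = 0.19042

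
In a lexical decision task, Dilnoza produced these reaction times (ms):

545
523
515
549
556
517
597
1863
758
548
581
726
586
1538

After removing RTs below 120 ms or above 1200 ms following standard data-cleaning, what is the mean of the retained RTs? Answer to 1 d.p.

Excluded: 1538, 1863
Retained (n=12): Σ = 7001
Mean = 7001/12 = 583.4167

583.4 ms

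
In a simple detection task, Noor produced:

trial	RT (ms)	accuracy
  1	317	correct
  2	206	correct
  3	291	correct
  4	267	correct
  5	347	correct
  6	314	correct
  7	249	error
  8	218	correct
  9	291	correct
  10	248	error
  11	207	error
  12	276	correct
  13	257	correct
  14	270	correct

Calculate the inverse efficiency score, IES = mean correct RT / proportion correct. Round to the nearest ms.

353 ms

Correct trials (n=11): 317, 206, 291, 267, 347, 314, 218, 291, 276, 257, 270
Mean correct RT = 3054/11 = 277.6364 ms
Proportion correct = 11/14
IES = 277.6364 / (11/14) = 353.355 ms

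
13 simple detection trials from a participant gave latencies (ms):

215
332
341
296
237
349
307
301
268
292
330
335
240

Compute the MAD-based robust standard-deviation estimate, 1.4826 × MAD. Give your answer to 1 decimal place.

48.9 ms

Sorted: 215, 237, 240, 268, 292, 296, 301, 307, 330, 332, 335, 341, 349 → median = 301
|x − 301| sorted: 0, 5, 6, 9, 29, 31, 33, 34, 40, 48, 61, 64, 86 → MAD = 33
Robust SD ≈ 1.4826 × 33 = 48.926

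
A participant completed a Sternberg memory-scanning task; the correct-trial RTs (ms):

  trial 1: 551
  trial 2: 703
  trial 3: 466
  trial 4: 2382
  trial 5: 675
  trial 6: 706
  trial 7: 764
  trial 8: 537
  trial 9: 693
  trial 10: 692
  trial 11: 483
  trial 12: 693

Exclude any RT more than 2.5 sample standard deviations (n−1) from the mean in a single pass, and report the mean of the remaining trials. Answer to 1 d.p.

633.0 ms

n = 12, ΣRT = 9345, M = 778.750
Σ(x−M)² = 2910248.25; s = √(2910248.25/11) = 514.362
Cutoffs: 778.750 ± 2.5·514.362 → [-507.2, 2064.7]
Outside: 2382 → excluded.
Retained (n=11): Σ = 6963, mean = 6963/11 = 633.000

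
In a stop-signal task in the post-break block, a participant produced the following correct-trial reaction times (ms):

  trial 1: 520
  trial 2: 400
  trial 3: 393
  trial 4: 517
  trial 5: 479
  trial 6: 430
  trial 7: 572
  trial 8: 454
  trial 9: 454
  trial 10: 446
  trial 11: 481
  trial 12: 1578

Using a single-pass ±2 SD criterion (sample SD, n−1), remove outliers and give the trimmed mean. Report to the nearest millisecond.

468 ms

n = 12, ΣRT = 6724, M = 560.333
Σ(x−M)² = 1158574.67; s = √(1158574.67/11) = 324.538
Cutoffs: 560.333 ± 2·324.538 → [-88.7, 1209.4]
Outside: 1578 → excluded.
Retained (n=11): Σ = 5146, mean = 5146/11 = 467.818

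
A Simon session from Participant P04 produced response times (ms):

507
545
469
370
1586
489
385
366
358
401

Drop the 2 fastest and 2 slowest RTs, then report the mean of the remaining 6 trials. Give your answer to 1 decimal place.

436.8 ms

Sorted: 358, 366, 370, 385, 401, 469, 489, 507, 545, 1586
Drop lowest 2 (358, 366) and highest 2 (545, 1586)
Remaining (n=6): Σ = 2621, mean = 2621/6 = 436.833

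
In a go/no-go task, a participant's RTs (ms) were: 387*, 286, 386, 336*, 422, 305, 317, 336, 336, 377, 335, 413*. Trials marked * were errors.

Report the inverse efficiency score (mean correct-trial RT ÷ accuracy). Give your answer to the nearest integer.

Correct trials (n=9): 286, 386, 422, 305, 317, 336, 336, 377, 335
Mean correct RT = 3100/9 = 344.4444 ms
Proportion correct = 9/12
IES = 344.4444 / (9/12) = 459.259 ms

459 ms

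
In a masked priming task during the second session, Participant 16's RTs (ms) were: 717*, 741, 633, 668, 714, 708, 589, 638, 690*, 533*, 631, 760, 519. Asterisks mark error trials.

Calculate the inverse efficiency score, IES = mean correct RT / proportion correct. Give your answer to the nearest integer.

858 ms

Correct trials (n=10): 741, 633, 668, 714, 708, 589, 638, 631, 760, 519
Mean correct RT = 6601/10 = 660.1000 ms
Proportion correct = 10/13
IES = 660.1000 / (10/13) = 858.130 ms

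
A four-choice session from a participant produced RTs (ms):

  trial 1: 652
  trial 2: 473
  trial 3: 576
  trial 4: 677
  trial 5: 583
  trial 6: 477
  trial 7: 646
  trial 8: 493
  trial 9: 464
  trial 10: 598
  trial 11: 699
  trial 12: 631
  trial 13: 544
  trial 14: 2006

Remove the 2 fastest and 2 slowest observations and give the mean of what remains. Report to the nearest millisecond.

Sorted: 464, 473, 477, 493, 544, 576, 583, 598, 631, 646, 652, 677, 699, 2006
Drop lowest 2 (464, 473) and highest 2 (699, 2006)
Remaining (n=10): Σ = 5877, mean = 5877/10 = 587.700

588 ms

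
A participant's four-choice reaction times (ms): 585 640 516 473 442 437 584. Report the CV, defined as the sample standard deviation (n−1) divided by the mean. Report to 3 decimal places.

0.151

n = 7, Σ = 3677, M = 525.2857
Σ(x−M)² = 37723.429; s = √(37723.429/6) = 79.2921
CV = 79.2921 / 525.2857 = 0.15095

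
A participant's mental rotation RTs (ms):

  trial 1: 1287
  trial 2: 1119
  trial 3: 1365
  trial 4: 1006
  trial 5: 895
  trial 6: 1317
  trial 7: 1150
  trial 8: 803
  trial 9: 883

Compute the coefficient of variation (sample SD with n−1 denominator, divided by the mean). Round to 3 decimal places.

0.189

n = 9, Σ = 9825, M = 1091.6667
Σ(x−M)² = 340678.000; s = √(340678.000/8) = 206.3607
CV = 206.3607 / 1091.6667 = 0.18903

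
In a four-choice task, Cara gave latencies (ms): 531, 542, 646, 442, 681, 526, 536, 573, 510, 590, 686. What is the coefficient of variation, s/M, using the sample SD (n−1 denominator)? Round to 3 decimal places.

n = 11, Σ = 6263, M = 569.3636
Σ(x−M)² = 57338.545; s = √(57338.545/10) = 75.7222
CV = 75.7222 / 569.3636 = 0.13299

0.133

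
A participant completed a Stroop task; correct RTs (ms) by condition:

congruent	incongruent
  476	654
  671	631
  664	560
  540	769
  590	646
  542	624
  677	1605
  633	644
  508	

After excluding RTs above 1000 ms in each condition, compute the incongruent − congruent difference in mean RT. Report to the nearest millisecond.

58 ms

incongruent: exclude 1605
M(congruent) = 5301/9 = 589.000
M(incongruent) = 4528/7 = 646.857
Difference = 646.857 − 589.000 = 57.857 ms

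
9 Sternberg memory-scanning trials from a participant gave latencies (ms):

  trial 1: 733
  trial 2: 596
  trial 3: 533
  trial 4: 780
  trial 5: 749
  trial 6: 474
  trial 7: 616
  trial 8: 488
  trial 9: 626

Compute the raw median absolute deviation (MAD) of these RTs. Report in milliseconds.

117 ms

Sorted: 474, 488, 533, 596, 616, 626, 733, 749, 780 → median = 616
|x − 616|: 117, 20, 83, 164, 133, 142, 0, 128, 10
Sorted deviations: 0, 10, 20, 83, 117, 128, 133, 142, 164 → MAD = 117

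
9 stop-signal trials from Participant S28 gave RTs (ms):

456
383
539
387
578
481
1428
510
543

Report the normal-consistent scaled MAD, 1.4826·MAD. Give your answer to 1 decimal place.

Sorted: 383, 387, 456, 481, 510, 539, 543, 578, 1428 → median = 510
|x − 510| sorted: 0, 29, 29, 33, 54, 68, 123, 127, 918 → MAD = 54
Robust SD ≈ 1.4826 × 54 = 80.060

80.1 ms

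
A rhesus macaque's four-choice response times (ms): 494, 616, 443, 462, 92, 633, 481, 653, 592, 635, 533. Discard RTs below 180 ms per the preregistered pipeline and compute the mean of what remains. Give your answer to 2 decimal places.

Excluded: 92
Retained (n=10): Σ = 5542
Mean = 5542/10 = 554.2000

554.20 ms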